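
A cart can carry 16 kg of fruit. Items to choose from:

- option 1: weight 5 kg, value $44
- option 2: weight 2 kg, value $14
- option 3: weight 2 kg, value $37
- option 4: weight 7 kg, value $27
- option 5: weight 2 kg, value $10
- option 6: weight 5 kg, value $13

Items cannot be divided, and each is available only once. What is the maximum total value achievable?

$122

Check high-value combinations within 16 kg:
- option 1+option 2+option 3+option 4: weight 5+2+2+7=16, value 44+14+37+27=122
- option 1+option 3+option 4+option 5: weight 5+2+7+2=16, value 44+37+27+10=118
- option 1+option 2+option 3+option 5+option 6: weight 5+2+2+2+5=16, value 44+14+37+10+13=118
- option 1+option 3+option 4: weight 5+2+7=14, value 44+37+27=108
- option 1+option 2+option 3+option 6: weight 5+2+2+5=14, value 44+14+37+13=108
Best: $122.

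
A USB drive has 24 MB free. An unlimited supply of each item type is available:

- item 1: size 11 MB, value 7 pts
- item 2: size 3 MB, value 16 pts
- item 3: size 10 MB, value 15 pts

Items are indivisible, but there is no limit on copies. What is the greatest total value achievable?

Best value-per-unit is item 2 at 16/3, and filling with it alone uses size 8×3=24. No mix of the others beats 8×16 = 128.

128 pts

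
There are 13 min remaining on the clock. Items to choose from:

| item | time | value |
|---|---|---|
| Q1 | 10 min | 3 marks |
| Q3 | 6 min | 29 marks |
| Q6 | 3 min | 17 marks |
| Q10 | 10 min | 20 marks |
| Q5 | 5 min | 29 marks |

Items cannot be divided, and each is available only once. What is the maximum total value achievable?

Check high-value combinations within 13 min:
- Q3+Q5: time 6+5=11, value 29+29=58
- Q6+Q5: time 3+5=8, value 17+29=46
- Q3+Q6: time 6+3=9, value 29+17=46
Best: 58 marks.

58 marks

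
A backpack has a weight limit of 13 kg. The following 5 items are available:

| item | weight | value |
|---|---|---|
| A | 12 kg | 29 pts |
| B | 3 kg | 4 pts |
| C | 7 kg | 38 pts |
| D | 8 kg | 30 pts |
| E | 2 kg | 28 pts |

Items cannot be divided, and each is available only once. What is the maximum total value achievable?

Check high-value combinations within 13 kg:
- B+C+E: weight 3+7+2=12, value 4+38+28=70
- C+E: weight 7+2=9, value 38+28=66
- B+D+E: weight 3+8+2=13, value 4+30+28=62
Best: 70 pts.

70 pts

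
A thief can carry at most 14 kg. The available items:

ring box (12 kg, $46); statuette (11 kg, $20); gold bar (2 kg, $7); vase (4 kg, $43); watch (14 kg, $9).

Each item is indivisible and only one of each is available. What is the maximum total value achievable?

$53

Check high-value combinations within 14 kg:
- ring box+gold bar: weight 12+2=14, value 46+7=53
- gold bar+vase: weight 2+4=6, value 7+43=50
- ring box: weight 12, value 46
- vase: weight 4, value 43
- statuette+gold bar: weight 11+2=13, value 20+7=27
Best: $53.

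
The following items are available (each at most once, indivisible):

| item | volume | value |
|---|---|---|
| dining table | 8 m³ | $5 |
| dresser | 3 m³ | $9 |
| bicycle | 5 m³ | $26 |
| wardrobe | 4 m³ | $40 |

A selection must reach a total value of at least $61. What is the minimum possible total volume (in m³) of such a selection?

9

Subsets with value ≥ 61, sorted by total volume:
- bicycle+wardrobe: volume 9, value 66
- dresser+bicycle+wardrobe: volume 12, value 75
- dining table+bicycle+wardrobe: volume 17, value 71
- dining table+dresser+bicycle+wardrobe: volume 20, value 80
Minimum volume: 9 m³.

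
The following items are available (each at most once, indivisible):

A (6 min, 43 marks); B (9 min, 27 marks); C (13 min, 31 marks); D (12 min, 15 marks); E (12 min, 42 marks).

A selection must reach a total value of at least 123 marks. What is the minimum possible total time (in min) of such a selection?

39

Subsets with value ≥ 123, sorted by total time:
- A+B+D+E: time 39, value 127
- A+B+C+E: time 40, value 143
- A+C+D+E: time 43, value 131
- A+B+C+D+E: time 52, value 158
Minimum time: 39 min.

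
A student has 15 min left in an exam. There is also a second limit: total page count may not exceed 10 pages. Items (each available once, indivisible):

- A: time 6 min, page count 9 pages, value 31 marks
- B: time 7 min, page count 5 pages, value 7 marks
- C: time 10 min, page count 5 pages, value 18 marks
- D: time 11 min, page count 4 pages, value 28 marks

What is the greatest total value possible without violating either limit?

31 marks

Feasible sets respecting both limits:
- A: time 6, page count 9, value 31
- D: time 11, page count 4, value 28
- C: time 10, page count 5, value 18
Best: 31 marks.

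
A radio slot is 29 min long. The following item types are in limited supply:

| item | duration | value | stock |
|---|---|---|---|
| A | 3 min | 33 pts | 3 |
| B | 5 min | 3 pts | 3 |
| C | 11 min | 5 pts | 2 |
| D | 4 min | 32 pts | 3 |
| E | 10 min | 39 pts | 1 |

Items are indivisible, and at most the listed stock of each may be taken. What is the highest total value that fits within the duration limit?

Best selections within duration 29 and stock limits:
- 3×A + 2×D + 1×E: duration 27, value 202
- 2×A + 3×D + 1×E: duration 28, value 201
- 3×A + 1×B + 3×D: duration 26, value 198
Best: 202 pts.

202 pts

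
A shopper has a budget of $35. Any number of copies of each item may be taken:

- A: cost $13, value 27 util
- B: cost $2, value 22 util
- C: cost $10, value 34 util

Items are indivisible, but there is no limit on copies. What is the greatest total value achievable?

374 util

Best value-per-unit is B at 22/2, and filling with it alone uses cost 17×2=34. No mix of the others beats 17×22 = 374.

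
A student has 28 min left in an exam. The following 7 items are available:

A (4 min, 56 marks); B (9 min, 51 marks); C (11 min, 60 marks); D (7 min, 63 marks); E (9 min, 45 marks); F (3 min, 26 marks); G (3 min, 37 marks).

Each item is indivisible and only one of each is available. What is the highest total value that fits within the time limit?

Check high-value combinations within 28 min:
- A+C+D+F+G: time 4+11+7+3+3=28, value 56+60+63+26+37=242
- A+B+D+F+G: time 4+9+7+3+3=26, value 56+51+63+26+37=233
- A+D+E+F+G: time 4+7+9+3+3=26, value 56+63+45+26+37=227
- A+C+D+G: time 4+11+7+3=25, value 56+60+63+37=216
- A+B+E+F+G: time 4+9+9+3+3=28, value 56+51+45+26+37=215
Best: 242 marks.

242 marks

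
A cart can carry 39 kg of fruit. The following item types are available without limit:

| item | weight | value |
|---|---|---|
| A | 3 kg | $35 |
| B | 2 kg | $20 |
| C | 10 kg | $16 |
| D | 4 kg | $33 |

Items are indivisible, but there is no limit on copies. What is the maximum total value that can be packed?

Best value-per-unit is A at 35/3, and filling with it alone uses weight 13×3=39. No mix of the others beats 13×35 = 455.

$455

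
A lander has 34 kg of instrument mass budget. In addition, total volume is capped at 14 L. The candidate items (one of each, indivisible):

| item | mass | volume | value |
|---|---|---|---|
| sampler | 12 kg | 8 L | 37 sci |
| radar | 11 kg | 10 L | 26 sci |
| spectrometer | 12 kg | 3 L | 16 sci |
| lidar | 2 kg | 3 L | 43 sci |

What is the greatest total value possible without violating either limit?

96 sci

Feasible sets respecting both limits:
- sampler+spectrometer+lidar: mass 26, volume 14, value 96
- sampler+lidar: mass 14, volume 11, value 80
- radar+lidar: mass 13, volume 13, value 69
Best: 96 sci.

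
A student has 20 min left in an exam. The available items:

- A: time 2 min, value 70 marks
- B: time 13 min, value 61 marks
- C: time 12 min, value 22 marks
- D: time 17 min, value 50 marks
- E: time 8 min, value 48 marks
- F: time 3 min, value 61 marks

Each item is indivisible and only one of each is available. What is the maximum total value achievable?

192 marks

This is a 0/1 knapsack; check combinations near the capacity.
- A+B+F: time 2+13+3=18, value 70+61+61=192
- A+E+F: time 2+8+3=13, value 70+48+61=179
- A+C+F: time 2+12+3=17, value 70+22+61=153
- A+F: time 2+3=5, value 70+61=131
- A+B: time 2+13=15, value 70+61=131
Best: 192 marks.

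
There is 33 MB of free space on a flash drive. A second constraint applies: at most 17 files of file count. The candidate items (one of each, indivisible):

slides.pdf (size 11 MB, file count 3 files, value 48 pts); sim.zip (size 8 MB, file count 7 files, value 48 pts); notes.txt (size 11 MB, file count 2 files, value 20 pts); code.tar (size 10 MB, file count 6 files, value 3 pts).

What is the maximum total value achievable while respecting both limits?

Feasible sets respecting both limits:
- slides.pdf+sim.zip+notes.txt: size 30, file count 12, value 116
- slides.pdf+sim.zip+code.tar: size 29, file count 16, value 99
- slides.pdf+sim.zip: size 19, file count 10, value 96
- slides.pdf+notes.txt+code.tar: size 32, file count 11, value 71
Best: 116 pts.

116 pts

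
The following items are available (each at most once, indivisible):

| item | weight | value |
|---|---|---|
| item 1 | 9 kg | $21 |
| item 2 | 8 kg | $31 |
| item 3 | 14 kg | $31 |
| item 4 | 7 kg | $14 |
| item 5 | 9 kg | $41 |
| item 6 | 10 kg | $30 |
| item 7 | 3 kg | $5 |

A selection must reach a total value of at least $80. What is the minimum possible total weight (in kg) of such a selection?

24

Subsets with value ≥ 80, sorted by total weight:
- item 2+item 4+item 5: weight 24, value 86
- item 1+item 2+item 5: weight 26, value 93
Minimum weight: 24 kg.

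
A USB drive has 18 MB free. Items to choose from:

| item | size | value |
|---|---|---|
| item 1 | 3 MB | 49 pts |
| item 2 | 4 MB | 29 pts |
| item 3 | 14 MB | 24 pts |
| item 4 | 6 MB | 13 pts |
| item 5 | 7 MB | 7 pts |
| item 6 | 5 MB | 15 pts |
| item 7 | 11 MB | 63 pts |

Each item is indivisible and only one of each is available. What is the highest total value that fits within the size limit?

141 pts

This is a 0/1 knapsack; check combinations near the capacity.
- item 1+item 2+item 7: size 3+4+11=18, value 49+29+63=141
- item 1+item 7: size 3+11=14, value 49+63=112
- item 1+item 2+item 4+item 6: size 3+4+6+5=18, value 49+29+13+15=106
- item 1+item 2+item 6: size 3+4+5=12, value 49+29+15=93
- item 2+item 7: size 4+11=15, value 29+63=92
Best: 141 pts.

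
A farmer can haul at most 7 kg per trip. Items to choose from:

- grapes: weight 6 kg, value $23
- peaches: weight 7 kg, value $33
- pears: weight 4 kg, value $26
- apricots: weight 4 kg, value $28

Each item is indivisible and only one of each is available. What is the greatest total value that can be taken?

Check high-value combinations within 7 kg:
- peaches: weight 7, value 33
- apricots: weight 4, value 28
- pears: weight 4, value 26
- grapes: weight 6, value 23
Best: $33.

$33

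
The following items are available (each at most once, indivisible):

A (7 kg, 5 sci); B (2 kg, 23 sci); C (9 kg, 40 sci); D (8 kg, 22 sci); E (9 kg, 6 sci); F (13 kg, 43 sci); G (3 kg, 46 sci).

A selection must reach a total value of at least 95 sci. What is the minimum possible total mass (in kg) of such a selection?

Subsets with value ≥ 95, sorted by total mass:
- B+C+G: mass 14, value 109
- B+F+G: mass 18, value 112
- C+D+G: mass 20, value 108
- A+B+D+G: mass 20, value 96
Minimum mass: 14 kg.

14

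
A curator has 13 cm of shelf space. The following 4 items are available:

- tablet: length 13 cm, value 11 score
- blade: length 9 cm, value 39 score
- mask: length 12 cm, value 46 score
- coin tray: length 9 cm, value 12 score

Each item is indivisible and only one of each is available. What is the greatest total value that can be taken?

46 score

Check high-value combinations within 13 cm:
- mask: length 12, value 46
- blade: length 9, value 39
- coin tray: length 9, value 12
Best: 46 score.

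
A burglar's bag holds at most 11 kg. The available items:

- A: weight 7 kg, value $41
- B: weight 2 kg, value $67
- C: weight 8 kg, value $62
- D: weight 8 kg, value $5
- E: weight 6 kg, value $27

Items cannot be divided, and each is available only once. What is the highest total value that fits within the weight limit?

Check high-value combinations within 11 kg:
- B+C: weight 2+8=10, value 67+62=129
- A+B: weight 7+2=9, value 41+67=108
- B+E: weight 2+6=8, value 67+27=94
Best: $129.

$129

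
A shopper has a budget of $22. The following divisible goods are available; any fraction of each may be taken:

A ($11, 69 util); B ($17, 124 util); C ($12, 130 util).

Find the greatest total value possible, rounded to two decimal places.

202.94

Take in order of value per unit:
- C (130/12 per unit): all 12 → value 130, running total 130.00
- B (124/17 per unit): 10 of 17 → value 10×124/17 = 72.9412, running total 202.94
Total 202.94.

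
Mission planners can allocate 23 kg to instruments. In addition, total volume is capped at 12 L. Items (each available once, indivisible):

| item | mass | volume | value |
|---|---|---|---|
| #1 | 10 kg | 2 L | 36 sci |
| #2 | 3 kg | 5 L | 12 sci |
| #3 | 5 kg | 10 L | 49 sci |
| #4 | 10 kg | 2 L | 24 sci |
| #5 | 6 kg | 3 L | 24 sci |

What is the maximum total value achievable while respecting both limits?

Feasible sets respecting both limits:
- #1+#3: mass 15, volume 12, value 85
- #3+#4: mass 15, volume 12, value 73
- #1+#2+#4: mass 23, volume 9, value 72
Best: 85 sci.

85 sci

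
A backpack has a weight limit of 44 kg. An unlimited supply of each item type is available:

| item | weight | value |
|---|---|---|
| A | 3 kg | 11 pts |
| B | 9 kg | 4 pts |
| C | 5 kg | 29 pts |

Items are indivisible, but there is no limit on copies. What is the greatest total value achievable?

Best value-per-unit is C at 29/5; filling with it alone gives 8×29 = 232.
Optimal mix: 1×A + 8×C → weight 43, value 243.

243 pts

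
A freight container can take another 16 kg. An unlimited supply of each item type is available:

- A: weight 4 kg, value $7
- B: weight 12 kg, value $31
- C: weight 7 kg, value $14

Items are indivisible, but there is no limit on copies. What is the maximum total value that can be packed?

Best value-per-unit is B at 31/12; filling with it alone gives 1×31 = 31.
Optimal mix: 1×A + 1×B → weight 16, value 38.

$38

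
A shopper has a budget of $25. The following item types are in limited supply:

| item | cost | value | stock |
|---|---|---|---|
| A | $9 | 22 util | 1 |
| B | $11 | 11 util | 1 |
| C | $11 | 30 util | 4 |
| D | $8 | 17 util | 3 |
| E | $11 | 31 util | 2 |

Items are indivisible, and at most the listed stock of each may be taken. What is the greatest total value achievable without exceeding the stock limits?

62 util

Best selections within cost 25 and stock limits:
- 2×E: cost 22, value 62
- 1×C + 1×E: cost 22, value 61
- 2×C: cost 22, value 60
- 1×A + 2×D: cost 25, value 56
Best: 62 util.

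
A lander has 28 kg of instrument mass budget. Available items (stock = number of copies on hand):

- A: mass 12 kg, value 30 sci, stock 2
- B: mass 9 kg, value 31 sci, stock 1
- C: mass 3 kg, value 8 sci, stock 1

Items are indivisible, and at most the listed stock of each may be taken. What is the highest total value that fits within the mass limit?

69 sci

Best selections within mass 28 and stock limits:
- 1×A + 1×B + 1×C: mass 24, value 69
- 2×A + 1×C: mass 27, value 68
Best: 69 sci.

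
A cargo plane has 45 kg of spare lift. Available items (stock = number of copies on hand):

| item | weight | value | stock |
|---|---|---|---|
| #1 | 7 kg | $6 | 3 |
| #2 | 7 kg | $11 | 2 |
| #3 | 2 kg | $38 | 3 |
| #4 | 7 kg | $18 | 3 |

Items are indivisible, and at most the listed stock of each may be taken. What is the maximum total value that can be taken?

$190

Best selections within weight 45 and stock limits:
- 2×#2 + 3×#3 + 3×#4: weight 41, value 190
- 1×#1 + 1×#2 + 3×#3 + 3×#4: weight 41, value 185
- 2×#1 + 3×#3 + 3×#4: weight 41, value 180
- 1×#2 + 3×#3 + 3×#4: weight 34, value 179
Best: $190.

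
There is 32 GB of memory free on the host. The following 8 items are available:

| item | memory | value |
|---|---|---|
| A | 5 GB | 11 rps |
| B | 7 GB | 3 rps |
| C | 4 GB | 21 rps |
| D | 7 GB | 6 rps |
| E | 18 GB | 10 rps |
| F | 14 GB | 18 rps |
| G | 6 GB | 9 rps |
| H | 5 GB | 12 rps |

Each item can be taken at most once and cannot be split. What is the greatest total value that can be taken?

62 rps

This is a 0/1 knapsack; check combinations near the capacity.
- A+C+F+H: memory 5+4+14+5=28, value 11+21+18+12=62
- C+F+G+H: memory 4+14+6+5=29, value 21+18+9+12=60
- A+C+D+G+H: memory 5+4+7+6+5=27, value 11+21+6+9+12=59
Best: 62 rps.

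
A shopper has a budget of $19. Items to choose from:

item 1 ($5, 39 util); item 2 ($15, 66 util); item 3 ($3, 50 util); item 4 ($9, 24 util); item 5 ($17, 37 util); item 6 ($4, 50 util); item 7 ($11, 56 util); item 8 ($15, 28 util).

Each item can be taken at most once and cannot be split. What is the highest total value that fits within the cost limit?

156 util

Check high-value combinations within $19:
- item 3+item 6+item 7: cost 3+4+11=18, value 50+50+56=156
- item 1+item 3+item 7: cost 5+3+11=19, value 39+50+56=145
- item 1+item 3+item 6: cost 5+3+4=12, value 39+50+50=139
- item 3+item 4+item 6: cost 3+9+4=16, value 50+24+50=124
Best: 156 util.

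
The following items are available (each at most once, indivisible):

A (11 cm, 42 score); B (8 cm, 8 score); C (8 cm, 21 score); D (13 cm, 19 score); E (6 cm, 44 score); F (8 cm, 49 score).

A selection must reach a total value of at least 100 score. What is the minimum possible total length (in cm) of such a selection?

22

Subsets with value ≥ 100, sorted by total length:
- C+E+F: length 22, value 114
- B+E+F: length 22, value 101
Minimum length: 22 cm.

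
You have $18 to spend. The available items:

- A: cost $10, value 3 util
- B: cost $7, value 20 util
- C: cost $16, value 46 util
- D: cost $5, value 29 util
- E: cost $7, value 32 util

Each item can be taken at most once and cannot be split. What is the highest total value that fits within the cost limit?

Check high-value combinations within $18:
- D+E: cost 5+7=12, value 29+32=61
- B+E: cost 7+7=14, value 20+32=52
- B+D: cost 7+5=12, value 20+29=49
- C: cost 16, value 46
Best: 61 util.

61 util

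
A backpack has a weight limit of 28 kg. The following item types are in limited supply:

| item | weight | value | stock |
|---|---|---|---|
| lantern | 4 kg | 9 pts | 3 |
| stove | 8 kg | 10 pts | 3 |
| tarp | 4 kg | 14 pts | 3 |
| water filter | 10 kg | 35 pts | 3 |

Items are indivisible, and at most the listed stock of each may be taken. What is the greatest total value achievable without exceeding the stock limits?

Best selections within weight 28 and stock limits:
- 2×tarp + 2×water filter: weight 28, value 98
- 1×lantern + 1×tarp + 2×water filter: weight 28, value 93
Best: 98 pts.

98 pts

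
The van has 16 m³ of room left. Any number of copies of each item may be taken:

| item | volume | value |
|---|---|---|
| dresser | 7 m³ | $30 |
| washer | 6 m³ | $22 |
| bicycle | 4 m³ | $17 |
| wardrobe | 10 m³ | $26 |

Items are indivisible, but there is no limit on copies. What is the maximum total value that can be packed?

$68

Best value-per-unit is dresser at 30/7; filling with it alone gives 2×30 = 60.
Optimal mix: 4×bicycle → volume 16, value 68.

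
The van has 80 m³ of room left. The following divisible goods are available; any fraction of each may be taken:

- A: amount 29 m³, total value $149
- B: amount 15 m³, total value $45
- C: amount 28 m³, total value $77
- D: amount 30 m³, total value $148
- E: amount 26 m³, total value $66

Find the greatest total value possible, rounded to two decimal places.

Take in order of value per unit:
- A (149/29 per unit): all 29 → value 149, running total 149.00
- D (148/30 per unit): all 30 → value 148, running total 297.00
- B (45/15 per unit): all 15 → value 45, running total 342.00
- C (77/28 per unit): 6 of 28 → value 6×77/28 = 16.5000, running total 358.50
Total 358.50.

358.50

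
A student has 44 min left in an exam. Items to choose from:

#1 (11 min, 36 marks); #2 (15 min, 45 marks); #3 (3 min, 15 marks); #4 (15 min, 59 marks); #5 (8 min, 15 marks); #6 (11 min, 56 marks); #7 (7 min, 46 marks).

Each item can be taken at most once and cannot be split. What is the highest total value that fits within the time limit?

197 marks

Check high-value combinations within 44 min:
- #1+#4+#6+#7: time 11+15+11+7=44, value 36+59+56+46=197
- #3+#4+#5+#6+#7: time 3+15+8+11+7=44, value 15+59+15+56+46=191
- #1+#2+#6+#7: time 11+15+11+7=44, value 36+45+56+46=183
- #2+#3+#5+#6+#7: time 15+3+8+11+7=44, value 45+15+15+56+46=177
- #3+#4+#6+#7: time 3+15+11+7=36, value 15+59+56+46=176
Best: 197 marks.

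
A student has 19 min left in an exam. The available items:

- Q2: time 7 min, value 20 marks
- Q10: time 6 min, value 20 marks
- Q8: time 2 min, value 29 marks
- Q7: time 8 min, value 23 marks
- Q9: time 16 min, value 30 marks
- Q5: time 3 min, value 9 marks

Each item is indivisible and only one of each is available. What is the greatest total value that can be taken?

81 marks

Check high-value combinations within 19 min:
- Q10+Q8+Q7+Q5: time 6+2+8+3=19, value 20+29+23+9=81
- Q2+Q10+Q8+Q5: time 7+6+2+3=18, value 20+20+29+9=78
- Q10+Q8+Q7: time 6+2+8=16, value 20+29+23=72
Best: 81 marks.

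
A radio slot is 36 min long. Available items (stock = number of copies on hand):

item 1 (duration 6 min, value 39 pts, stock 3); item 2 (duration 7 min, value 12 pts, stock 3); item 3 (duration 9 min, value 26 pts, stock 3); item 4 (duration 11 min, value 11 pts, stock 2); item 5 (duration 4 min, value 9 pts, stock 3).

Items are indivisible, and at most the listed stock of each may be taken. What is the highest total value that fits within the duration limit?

Top feasible selections:
- 3×item 1 + 2×item 3: duration 36, value 169
- 3×item 1 + 1×item 3 + 2×item 5: duration 35, value 161
Best: 169 pts.

169 pts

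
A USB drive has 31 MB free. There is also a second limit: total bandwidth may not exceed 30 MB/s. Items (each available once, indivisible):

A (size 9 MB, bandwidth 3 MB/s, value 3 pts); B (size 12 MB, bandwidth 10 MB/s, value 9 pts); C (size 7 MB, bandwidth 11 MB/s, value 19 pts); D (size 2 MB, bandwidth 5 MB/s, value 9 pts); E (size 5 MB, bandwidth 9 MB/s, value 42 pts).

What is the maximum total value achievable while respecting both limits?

Feasible sets respecting both limits:
- A+C+D+E: size 23, bandwidth 28, value 73
- B+C+E: size 24, bandwidth 30, value 70
- C+D+E: size 14, bandwidth 25, value 70
Best: 73 pts.

73 pts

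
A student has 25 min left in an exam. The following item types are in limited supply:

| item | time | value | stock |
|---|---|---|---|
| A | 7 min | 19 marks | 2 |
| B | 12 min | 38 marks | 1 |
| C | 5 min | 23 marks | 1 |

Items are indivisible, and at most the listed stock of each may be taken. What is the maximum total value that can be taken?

Top feasible selections:
- 1×A + 1×B + 1×C: time 24, value 80
- 1×B + 1×C: time 17, value 61
- 2×A + 1×C: time 19, value 61
- 1×A + 1×B: time 19, value 57
Best: 80 marks.

80 marks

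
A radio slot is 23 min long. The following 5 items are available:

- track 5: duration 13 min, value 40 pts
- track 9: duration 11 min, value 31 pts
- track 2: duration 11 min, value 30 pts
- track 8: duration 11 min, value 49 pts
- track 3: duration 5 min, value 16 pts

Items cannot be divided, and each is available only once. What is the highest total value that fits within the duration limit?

Check high-value combinations within 23 min:
- track 9+track 8: duration 11+11=22, value 31+49=80
- track 2+track 8: duration 11+11=22, value 30+49=79
- track 8+track 3: duration 11+5=16, value 49+16=65
Best: 80 pts.

80 pts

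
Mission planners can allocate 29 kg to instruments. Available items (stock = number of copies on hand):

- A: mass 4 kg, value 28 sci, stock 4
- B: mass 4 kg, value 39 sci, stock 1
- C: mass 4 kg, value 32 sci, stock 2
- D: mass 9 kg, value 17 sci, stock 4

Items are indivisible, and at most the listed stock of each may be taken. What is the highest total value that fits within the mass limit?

Best selections within mass 29 and stock limits:
- 4×A + 1×B + 2×C: mass 28, value 215
- 3×A + 1×B + 2×C: mass 24, value 187
Best: 215 sci.

215 sci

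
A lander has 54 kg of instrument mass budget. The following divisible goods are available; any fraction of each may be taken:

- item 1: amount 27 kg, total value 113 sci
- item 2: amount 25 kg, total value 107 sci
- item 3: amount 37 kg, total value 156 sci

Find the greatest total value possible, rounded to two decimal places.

229.27

Take in order of value per unit:
- item 2 (107/25 per unit): all 25 → value 107, running total 107.00
- item 3 (156/37 per unit): 29 of 37 → value 29×156/37 = 122.2703, running total 229.27
Total 229.27.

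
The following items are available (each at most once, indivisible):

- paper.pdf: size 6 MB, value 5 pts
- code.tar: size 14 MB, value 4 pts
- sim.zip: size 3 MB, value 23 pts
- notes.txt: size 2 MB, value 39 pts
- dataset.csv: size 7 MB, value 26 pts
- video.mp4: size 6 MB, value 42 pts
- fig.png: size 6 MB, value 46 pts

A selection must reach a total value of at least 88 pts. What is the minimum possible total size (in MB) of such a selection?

11

Subsets with value ≥ 88, sorted by total size:
- sim.zip+notes.txt+fig.png: size 11, value 108
- sim.zip+notes.txt+video.mp4: size 11, value 104
- sim.zip+notes.txt+dataset.csv: size 12, value 88
- video.mp4+fig.png: size 12, value 88
Minimum size: 11 MB.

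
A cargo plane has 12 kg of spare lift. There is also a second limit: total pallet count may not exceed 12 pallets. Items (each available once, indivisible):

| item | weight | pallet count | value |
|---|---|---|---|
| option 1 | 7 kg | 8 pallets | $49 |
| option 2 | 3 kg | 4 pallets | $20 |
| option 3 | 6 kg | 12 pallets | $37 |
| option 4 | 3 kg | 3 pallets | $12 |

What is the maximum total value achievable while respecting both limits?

Feasible sets respecting both limits:
- option 1+option 2: weight 10, pallet count 12, value 69
- option 1+option 4: weight 10, pallet count 11, value 61
- option 1: weight 7, pallet count 8, value 49
Best: $69.

$69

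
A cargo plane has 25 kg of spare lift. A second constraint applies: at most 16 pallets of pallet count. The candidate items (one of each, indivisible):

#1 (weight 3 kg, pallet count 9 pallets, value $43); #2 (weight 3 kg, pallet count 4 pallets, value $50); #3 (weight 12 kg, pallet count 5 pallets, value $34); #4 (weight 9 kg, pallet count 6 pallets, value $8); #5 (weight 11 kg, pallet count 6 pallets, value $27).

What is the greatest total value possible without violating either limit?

Feasible sets respecting both limits:
- #1+#2: weight 6, pallet count 13, value 93
- #2+#3+#4: weight 24, pallet count 15, value 92
- #2+#4+#5: weight 23, pallet count 16, value 85
- #2+#3: weight 15, pallet count 9, value 84
Best: $93.

$93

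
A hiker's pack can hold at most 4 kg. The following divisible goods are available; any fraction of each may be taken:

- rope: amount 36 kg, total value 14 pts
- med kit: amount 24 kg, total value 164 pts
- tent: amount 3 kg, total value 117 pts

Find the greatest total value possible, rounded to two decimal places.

Take in order of value per unit:
- tent (117/3 per unit): all 3 → value 117, running total 117.00
- med kit (164/24 per unit): 1 of 24 → value 1×164/24 = 6.8333, running total 123.83
Total 123.83.

123.83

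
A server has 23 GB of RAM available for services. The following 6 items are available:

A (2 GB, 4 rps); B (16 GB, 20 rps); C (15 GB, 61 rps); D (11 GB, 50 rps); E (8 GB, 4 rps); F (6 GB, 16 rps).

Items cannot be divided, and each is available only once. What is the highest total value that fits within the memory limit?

This is a 0/1 knapsack; check combinations near the capacity.
- A+C+F: memory 2+15+6=23, value 4+61+16=81
- C+F: memory 15+6=21, value 61+16=77
- A+D+F: memory 2+11+6=19, value 4+50+16=70
- D+F: memory 11+6=17, value 50+16=66
Best: 81 rps.

81 rps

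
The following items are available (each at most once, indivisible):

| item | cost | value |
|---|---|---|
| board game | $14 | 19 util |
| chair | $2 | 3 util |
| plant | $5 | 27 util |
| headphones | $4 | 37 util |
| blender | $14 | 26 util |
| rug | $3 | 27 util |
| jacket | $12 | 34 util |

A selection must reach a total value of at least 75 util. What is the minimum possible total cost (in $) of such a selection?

12

Subsets with value ≥ 75, sorted by total cost:
- plant+headphones+rug: cost 12, value 91
- chair+plant+headphones+rug: cost 14, value 94
- headphones+rug+jacket: cost 19, value 98
Minimum cost: 12 $.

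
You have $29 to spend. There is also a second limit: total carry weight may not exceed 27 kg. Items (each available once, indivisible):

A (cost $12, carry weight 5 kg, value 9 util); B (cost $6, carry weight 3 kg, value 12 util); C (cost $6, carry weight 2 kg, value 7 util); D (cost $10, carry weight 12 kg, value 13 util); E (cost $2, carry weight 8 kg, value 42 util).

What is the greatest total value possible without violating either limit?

Feasible sets respecting both limits:
- B+C+D+E: cost 24, carry weight 25, value 74
- A+B+C+E: cost 26, carry weight 18, value 70
- B+D+E: cost 18, carry weight 23, value 67
Best: 74 util.

74 util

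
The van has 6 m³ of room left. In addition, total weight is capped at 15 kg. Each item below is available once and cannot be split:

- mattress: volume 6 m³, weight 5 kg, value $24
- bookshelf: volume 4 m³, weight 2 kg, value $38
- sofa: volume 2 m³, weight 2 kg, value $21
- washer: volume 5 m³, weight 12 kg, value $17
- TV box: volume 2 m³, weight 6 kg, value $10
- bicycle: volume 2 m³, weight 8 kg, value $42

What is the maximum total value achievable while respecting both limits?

$80

Feasible sets respecting both limits:
- bookshelf+bicycle: volume 6, weight 10, value 80
- sofa+bicycle: volume 4, weight 10, value 63
- bookshelf+sofa: volume 6, weight 4, value 59
- TV box+bicycle: volume 4, weight 14, value 52
Best: $80.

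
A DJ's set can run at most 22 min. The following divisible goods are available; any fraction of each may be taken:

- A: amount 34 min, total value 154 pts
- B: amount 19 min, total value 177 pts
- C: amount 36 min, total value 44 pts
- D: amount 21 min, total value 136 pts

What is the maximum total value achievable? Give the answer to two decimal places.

Take in order of value per unit:
- B (177/19 per unit): all 19 → value 177, running total 177.00
- D (136/21 per unit): 3 of 21 → value 3×136/21 = 19.4286, running total 196.43
Total 196.43.

196.43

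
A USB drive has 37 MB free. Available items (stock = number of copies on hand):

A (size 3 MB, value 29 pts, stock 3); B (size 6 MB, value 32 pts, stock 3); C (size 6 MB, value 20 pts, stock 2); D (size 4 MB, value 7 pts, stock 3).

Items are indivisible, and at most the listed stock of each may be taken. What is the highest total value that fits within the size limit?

210 pts

Top feasible selections:
- 3×A + 3×B + 1×C + 1×D: size 37, value 210
- 3×A + 3×B + 1×C: size 33, value 203
Best: 210 pts.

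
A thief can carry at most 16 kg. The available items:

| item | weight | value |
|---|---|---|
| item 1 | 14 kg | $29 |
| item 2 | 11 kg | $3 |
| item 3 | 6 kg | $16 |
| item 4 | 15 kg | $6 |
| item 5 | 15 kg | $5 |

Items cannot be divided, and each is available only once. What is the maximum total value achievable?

$29

Check high-value combinations within 16 kg:
- item 1: weight 14, value 29
- item 3: weight 6, value 16
- item 4: weight 15, value 6
- item 5: weight 15, value 5
Best: $29.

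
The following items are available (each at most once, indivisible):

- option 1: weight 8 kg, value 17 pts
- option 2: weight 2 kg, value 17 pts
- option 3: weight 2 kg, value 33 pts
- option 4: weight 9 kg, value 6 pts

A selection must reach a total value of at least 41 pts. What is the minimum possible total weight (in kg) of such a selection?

Subsets with value ≥ 41, sorted by total weight:
- option 2+option 3: weight 4, value 50
- option 1+option 3: weight 10, value 50
- option 1+option 2+option 3: weight 12, value 67
- option 2+option 3+option 4: weight 13, value 56
Minimum weight: 4 kg.

4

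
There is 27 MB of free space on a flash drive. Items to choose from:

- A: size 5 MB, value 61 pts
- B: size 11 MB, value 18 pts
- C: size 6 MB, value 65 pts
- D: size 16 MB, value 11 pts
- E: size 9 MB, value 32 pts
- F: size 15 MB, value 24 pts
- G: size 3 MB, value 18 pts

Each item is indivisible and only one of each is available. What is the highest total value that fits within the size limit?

This is a 0/1 knapsack; check combinations near the capacity.
- A+C+E+G: size 5+6+9+3=23, value 61+65+32+18=176
- A+B+C+G: size 5+11+6+3=25, value 61+18+65+18=162
- A+C+E: size 5+6+9=20, value 61+65+32=158
- A+C+F: size 5+6+15=26, value 61+65+24=150
Best: 176 pts.

176 pts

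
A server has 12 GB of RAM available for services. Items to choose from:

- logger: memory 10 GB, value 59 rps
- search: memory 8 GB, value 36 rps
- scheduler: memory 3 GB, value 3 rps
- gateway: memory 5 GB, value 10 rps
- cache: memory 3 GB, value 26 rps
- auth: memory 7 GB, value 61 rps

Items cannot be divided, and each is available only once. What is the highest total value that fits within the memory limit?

Check high-value combinations within 12 GB:
- cache+auth: memory 3+7=10, value 26+61=87
- gateway+auth: memory 5+7=12, value 10+61=71
- scheduler+auth: memory 3+7=10, value 3+61=64
- search+cache: memory 8+3=11, value 36+26=62
Best: 87 rps.

87 rps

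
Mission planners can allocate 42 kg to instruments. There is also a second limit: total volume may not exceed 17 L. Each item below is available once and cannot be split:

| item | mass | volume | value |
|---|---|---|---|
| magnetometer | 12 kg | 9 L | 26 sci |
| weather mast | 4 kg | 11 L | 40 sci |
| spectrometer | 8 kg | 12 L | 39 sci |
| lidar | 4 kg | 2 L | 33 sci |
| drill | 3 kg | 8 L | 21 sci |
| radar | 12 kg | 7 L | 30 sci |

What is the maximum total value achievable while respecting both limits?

Feasible sets respecting both limits:
- lidar+drill+radar: mass 19, volume 17, value 84
- weather mast+lidar: mass 8, volume 13, value 73
- spectrometer+lidar: mass 12, volume 14, value 72
- lidar+radar: mass 16, volume 9, value 63
Best: 84 sci.

84 sci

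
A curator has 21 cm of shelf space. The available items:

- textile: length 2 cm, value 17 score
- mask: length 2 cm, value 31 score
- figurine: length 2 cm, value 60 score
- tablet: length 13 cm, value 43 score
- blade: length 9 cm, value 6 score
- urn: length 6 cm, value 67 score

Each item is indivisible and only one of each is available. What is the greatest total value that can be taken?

181 score

Check high-value combinations within 21 cm:
- textile+mask+figurine+blade+urn: length 2+2+2+9+6=21, value 17+31+60+6+67=181
- textile+mask+figurine+urn: length 2+2+2+6=12, value 17+31+60+67=175
- figurine+tablet+urn: length 2+13+6=21, value 60+43+67=170
Best: 181 score.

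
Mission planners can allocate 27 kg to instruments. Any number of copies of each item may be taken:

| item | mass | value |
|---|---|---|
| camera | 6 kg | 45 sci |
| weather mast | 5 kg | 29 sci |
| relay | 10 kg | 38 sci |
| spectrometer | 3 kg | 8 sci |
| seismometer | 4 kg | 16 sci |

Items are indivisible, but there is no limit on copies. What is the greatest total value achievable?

188 sci

Best value-per-unit is camera at 45/6; filling with it alone gives 4×45 = 180.
Optimal mix: 4×camera + 1×spectrometer → mass 27, value 188.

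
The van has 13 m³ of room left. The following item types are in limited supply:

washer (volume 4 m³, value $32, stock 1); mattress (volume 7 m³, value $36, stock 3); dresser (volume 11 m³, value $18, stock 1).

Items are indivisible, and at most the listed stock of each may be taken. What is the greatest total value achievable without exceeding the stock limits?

Best selections within volume 13 and stock limits:
- 1×washer + 1×mattress: volume 11, value 68
- 1×mattress: volume 7, value 36
Best: $68.

$68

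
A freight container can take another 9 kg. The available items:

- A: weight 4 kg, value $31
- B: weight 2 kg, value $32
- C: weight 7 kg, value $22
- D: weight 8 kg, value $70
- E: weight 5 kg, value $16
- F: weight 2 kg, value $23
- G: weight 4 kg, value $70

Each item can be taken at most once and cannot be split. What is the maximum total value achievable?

This is a 0/1 knapsack; check combinations near the capacity.
- B+F+G: weight 2+2+4=8, value 32+23+70=125
- B+G: weight 2+4=6, value 32+70=102
- A+G: weight 4+4=8, value 31+70=101
- F+G: weight 2+4=6, value 23+70=93
Best: $125.

$125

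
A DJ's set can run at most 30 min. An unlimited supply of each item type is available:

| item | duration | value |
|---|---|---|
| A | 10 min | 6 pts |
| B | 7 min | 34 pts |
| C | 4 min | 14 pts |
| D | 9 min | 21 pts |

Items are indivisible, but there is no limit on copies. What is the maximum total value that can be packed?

136 pts

Best value-per-unit is B at 34/7, and filling with it alone uses duration 4×7=28. No mix of the others beats 4×34 = 136.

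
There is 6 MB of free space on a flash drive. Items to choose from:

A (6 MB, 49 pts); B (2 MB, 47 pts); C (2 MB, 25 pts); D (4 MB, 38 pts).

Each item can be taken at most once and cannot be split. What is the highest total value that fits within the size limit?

85 pts

Check high-value combinations within 6 MB:
- B+D: size 2+4=6, value 47+38=85
- B+C: size 2+2=4, value 47+25=72
- C+D: size 2+4=6, value 25+38=63
- A: size 6, value 49
Best: 85 pts.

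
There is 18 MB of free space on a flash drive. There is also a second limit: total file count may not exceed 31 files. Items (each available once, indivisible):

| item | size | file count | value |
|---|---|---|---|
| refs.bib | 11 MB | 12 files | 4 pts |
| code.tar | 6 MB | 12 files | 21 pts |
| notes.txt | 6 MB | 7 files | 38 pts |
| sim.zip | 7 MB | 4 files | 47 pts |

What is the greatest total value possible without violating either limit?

Feasible sets respecting both limits:
- notes.txt+sim.zip: size 13, file count 11, value 85
- code.tar+sim.zip: size 13, file count 16, value 68
- code.tar+notes.txt: size 12, file count 19, value 59
Best: 85 pts.

85 pts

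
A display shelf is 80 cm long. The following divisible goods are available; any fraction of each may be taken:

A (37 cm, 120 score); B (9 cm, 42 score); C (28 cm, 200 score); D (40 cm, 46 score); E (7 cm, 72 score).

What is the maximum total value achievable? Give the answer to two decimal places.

Take in order of value per unit:
- E (72/7 per unit): all 7 → value 72, running total 72.00
- C (200/28 per unit): all 28 → value 200, running total 272.00
- B (42/9 per unit): all 9 → value 42, running total 314.00
- A (120/37 per unit): 36 of 37 → value 36×120/37 = 116.7568, running total 430.76
Total 430.76.

430.76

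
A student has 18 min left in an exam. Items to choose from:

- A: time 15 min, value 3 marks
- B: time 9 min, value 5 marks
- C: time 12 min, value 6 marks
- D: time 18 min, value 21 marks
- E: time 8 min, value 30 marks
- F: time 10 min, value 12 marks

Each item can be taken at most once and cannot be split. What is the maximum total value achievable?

42 marks

Check high-value combinations within 18 min:
- E+F: time 8+10=18, value 30+12=42
- B+E: time 9+8=17, value 5+30=35
- E: time 8, value 30
- D: time 18, value 21
Best: 42 marks.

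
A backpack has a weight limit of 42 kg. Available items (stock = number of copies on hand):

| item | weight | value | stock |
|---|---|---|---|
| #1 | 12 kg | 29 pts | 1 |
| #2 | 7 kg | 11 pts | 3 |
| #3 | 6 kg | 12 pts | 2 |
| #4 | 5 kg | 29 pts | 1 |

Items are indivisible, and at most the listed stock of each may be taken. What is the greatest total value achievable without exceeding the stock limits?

93 pts

Best selections within weight 42 and stock limits:
- 1×#1 + 1×#2 + 2×#3 + 1×#4: weight 36, value 93
- 1×#1 + 2×#2 + 1×#3 + 1×#4: weight 37, value 92
Best: 93 pts.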